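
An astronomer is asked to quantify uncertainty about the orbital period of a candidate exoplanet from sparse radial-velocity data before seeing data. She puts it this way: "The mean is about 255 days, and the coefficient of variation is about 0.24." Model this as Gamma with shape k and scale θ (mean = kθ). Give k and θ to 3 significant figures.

For Gamma(k, scale θ): mean = kθ, variance = kθ², so CV = 1/√k.
CV = 0.24, hence k = 1/CV² = 17.4.
Then θ = mean/k = 255/17.4 = 14.7.

k ≈ 17.4, θ ≈ 14.7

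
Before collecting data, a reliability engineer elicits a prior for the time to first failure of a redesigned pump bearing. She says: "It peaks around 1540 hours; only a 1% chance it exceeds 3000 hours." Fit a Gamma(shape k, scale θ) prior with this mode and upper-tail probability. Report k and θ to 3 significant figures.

k ≈ 12.1, θ ≈ 139

Gamma(k,θ) with k>1 has mode (k−1)θ, so θ = 1540/(k−1).
Need P(X < 3000) = 0.99 with θ tied to k this way. Start at k = 2, θ = 1540: P(X<3000) ≈ 0.580.
Too low — raise k to concentrate. Iterating converges to k ≈ 12.1.
Then θ = 1540/(12.1−1) ≈ 139.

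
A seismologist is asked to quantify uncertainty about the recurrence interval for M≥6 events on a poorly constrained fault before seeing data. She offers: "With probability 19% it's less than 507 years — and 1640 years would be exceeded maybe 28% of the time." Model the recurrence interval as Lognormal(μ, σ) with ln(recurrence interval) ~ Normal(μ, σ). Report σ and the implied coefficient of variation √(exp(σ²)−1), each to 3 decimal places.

If T ~ Lognormal(μ,σ) then ln T ~ Normal(μ,σ), so the p-quantile of ln T is μ + z_p·σ.
ln(507) = 6.229 and ln(1640) = 7.402; z_{0.19} = -0.8779, z_{0.72} = 0.5828.
σ = (7.402 − 6.229)/(0.5828 − (-0.8779)) = 0.804.
μ = 6.229 − (-0.8779)·0.804 = 6.934.
CV = √(exp(σ²)−1) = √(exp(0.6459)−1) = 0.953.

σ ≈ 0.804, CV ≈ 0.953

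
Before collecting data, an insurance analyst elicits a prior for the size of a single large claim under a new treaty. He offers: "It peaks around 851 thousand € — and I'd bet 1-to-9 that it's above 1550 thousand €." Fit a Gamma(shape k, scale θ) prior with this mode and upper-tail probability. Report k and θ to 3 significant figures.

Gamma(k,θ) with k>1 has mode (k−1)θ, so θ = 851/(k−1).
Need P(X < 1550) = 0.9 with θ tied to k this way. Start at k = 2, θ = 851: P(X<1550) ≈ 0.543.
Too low — raise k to concentrate. Iterating converges to k ≈ 6.3.
Then θ = 851/(6.3−1) ≈ 161.

k ≈ 6.3, θ ≈ 161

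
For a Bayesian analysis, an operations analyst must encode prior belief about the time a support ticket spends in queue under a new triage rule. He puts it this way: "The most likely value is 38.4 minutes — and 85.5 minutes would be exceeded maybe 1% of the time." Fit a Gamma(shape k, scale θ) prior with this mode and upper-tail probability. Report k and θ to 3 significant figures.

Gamma(k,θ) with k>1 has mode (k−1)θ, so θ = 38.4/(k−1).
Need P(X < 85.5) = 0.99 with θ tied to k this way. Start at k = 2, θ = 38.4: P(X<85.5) ≈ 0.652.
Too low — raise k to concentrate. Iterating converges to k ≈ 8.51.
Then θ = 38.4/(8.51−1) ≈ 5.12.

k ≈ 8.51, θ ≈ 5.12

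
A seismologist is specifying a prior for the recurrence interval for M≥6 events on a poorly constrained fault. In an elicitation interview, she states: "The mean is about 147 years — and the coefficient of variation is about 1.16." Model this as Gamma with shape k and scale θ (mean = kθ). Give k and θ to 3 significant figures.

k ≈ 0.743, θ ≈ 198

For Gamma(k, scale θ): mean = kθ, variance = kθ², so CV = 1/√k.
CV = 1.16, hence k = 1/CV² = 0.743.
Then θ = mean/k = 147/0.743 = 198.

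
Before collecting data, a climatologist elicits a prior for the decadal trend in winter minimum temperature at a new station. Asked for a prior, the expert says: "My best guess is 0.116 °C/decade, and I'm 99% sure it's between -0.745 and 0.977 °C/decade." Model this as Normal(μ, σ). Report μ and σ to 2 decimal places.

A symmetric 99% interval runs μ ± z·σ with z = 2.576.
Half-width = 0.861, so σ = 0.861/2.576 = 0.33.
μ is the stated best guess, 0.12.

μ = 0.12, σ = 0.33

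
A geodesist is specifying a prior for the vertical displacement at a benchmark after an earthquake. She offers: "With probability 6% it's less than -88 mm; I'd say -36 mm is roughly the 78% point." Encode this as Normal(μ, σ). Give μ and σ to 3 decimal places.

For Normal(μ,σ), the p-quantile is μ + z_p·σ. Here z_{0.06} = -1.555, z_{0.78} = 0.7722.
So -88 = μ − 1.555σ and -36 = μ + 0.7722σ.
Subtracting: σ = (-36 − -88)/(0.7722 − (-1.555)) = 22.347.
Then μ = -88 − (-1.555)·22.347 = -53.256.

μ = -53.256, σ = 22.347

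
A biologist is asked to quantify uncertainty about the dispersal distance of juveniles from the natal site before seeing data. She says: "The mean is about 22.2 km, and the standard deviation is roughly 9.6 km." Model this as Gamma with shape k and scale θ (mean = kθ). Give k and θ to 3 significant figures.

k ≈ 5.35, θ ≈ 4.15

For Gamma(k, scale θ): mean = kθ, variance = kθ², so CV = 1/√k.
CV = SD/mean = 9.6/22.2 = 0.4324, hence k = 1/CV² = 5.35.
Then θ = mean/k = 22.2/5.35 = 4.15.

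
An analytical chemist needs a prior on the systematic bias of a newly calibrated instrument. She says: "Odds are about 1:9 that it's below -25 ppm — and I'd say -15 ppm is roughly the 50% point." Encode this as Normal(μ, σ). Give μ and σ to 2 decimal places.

The p-quantile of Normal(μ,σ) is μ + z_p·σ, with z_{0.1} = -1.282 and z_{0.5} = 0.
Eliminate σ: μ = (z₂·x₁ − z₁·x₂)/(z₂ − z₁) = (0·-25 − (-1.282)·-15)/1.282 = -15.00.
Then σ = (x₂ − x₁)/(z₂ − z₁) = (-15 − -25)/1.282 = 7.80.

μ = -15.00, σ = 7.80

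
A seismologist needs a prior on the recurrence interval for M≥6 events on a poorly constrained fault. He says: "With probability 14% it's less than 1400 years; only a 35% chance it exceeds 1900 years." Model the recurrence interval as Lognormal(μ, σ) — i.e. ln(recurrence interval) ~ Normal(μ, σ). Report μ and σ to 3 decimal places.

μ ≈ 7.469, σ ≈ 0.208

If T ~ Lognormal(μ,σ) then ln T ~ Normal(μ,σ), so the p-quantile of ln T is μ + z_p·σ.
ln(1400) = 7.244 and ln(1900) = 7.55; z_{0.14} = -1.08, z_{0.65} = 0.3853.
σ = (7.55 − 7.244)/(0.3853 − (-1.08)) = 0.208.
μ = 7.244 − (-1.08)·0.208 = 7.469.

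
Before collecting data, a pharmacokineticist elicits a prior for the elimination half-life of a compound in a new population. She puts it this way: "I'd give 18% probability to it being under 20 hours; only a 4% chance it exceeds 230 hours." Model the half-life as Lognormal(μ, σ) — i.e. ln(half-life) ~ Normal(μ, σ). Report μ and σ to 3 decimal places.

If T ~ Lognormal(μ,σ) then ln T ~ Normal(μ,σ), so the p-quantile of ln T is μ + z_p·σ.
ln(20) = 2.996 and ln(230) = 5.438; z_{0.18} = -0.9154, z_{0.96} = 1.751.
σ = (5.438 − 2.996)/(1.751 − (-0.9154)) = 0.916.
μ = 2.996 − (-0.9154)·0.916 = 3.834.

μ ≈ 3.834, σ ≈ 0.916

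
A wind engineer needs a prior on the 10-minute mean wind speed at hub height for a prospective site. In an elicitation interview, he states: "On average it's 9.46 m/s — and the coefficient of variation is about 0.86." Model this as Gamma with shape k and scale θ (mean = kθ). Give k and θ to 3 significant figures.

k ≈ 1.35, θ ≈ 7

For Gamma(k, scale θ): mean = kθ, variance = kθ², so CV = 1/√k.
CV = 0.86, hence k = 1/CV² = 1.35.
Then θ = mean/k = 9.46/1.35 = 7.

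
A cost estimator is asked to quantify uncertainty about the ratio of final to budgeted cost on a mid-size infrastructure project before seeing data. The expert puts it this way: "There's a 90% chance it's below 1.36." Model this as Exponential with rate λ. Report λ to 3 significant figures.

λ ≈ 1.69

P(T < 1.36) = 1 − e^(−λ·1.36) = 0.9, so λ = −ln(1−0.9)/1.36 = −ln(0.1)/1.36 = 1.69.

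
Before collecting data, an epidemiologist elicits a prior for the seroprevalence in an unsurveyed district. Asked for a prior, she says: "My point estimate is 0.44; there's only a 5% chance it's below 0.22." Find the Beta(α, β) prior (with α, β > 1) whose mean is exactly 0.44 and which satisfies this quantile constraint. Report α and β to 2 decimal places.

α ≈ 5.34, β ≈ 6.79

With mean 0.44 fixed, write α = 0.44s, β = 0.56s where s = α+β.
Need P(θ < 0.22) = 0.05 under Beta(0.44s, 0.56s). Normal approximation: (q−m)/√(m(1−m)/s) ≈ z_{0.05} = -1.64, so s ≈ 0.44·0.56·(-1.64)²/(0.22−0.44)² = 13.8.
At s = 13.8: P(θ<0.22) ≈ 0.039. Adjusting to match 0.05 gives s ≈ 12.13.
So α = 0.44·12.13 ≈ 5.34, β = 0.56·12.13 ≈ 6.79.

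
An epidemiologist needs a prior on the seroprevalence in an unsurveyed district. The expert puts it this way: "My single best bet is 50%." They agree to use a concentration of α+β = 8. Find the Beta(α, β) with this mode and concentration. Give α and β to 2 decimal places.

For α,β > 1 the Beta mode is (α−1)/(α+β−2). With α+β = 8, the mode is (α−1)/6.
Set (α−1)/6 = 0.5 → α = 1 + 0.5·6 = 4.00.
β = 8 − α = 4.00.

α = 4.00, β = 4.00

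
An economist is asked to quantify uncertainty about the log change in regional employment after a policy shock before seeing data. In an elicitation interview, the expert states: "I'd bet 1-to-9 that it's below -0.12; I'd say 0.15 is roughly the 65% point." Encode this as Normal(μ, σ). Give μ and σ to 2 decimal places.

μ = 0.09, σ = 0.16

The p-quantile of Normal(μ,σ) is μ + z_p·σ, with z_{0.1} = -1.282 and z_{0.65} = 0.3853.
Eliminate σ: μ = (z₂·x₁ − z₁·x₂)/(z₂ − z₁) = (0.3853·-0.12 − (-1.282)·0.15)/1.667 = 0.09.
Then σ = (x₂ − x₁)/(z₂ − z₁) = (0.15 − -0.12)/1.667 = 0.16.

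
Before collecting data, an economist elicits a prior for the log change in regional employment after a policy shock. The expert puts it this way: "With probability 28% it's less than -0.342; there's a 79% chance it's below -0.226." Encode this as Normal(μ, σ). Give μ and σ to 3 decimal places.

μ = -0.293, σ = 0.083

For Normal(μ,σ), the p-quantile is μ + z_p·σ. Here z_{0.28} = -0.5828, z_{0.79} = 0.8064.
So -0.342 = μ − 0.5828σ and -0.226 = μ + 0.8064σ.
Subtracting: σ = (-0.226 − -0.342)/(0.8064 − (-0.5828)) = 0.083.
Then μ = -0.342 − (-0.5828)·0.083 = -0.293.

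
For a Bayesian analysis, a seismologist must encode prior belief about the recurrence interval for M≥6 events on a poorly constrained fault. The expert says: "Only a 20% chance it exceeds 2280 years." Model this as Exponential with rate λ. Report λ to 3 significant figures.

P(T > 2280.0) = e^(−λ·2280.0) = 0.2, so λ = −ln(0.2)/2280.0 = 0.000706.

λ ≈ 0.000706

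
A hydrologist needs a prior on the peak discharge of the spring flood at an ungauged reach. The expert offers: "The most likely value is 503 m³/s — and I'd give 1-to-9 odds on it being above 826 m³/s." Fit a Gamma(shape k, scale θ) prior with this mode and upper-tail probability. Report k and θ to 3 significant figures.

k ≈ 8.66, θ ≈ 65.6

Gamma(k,θ) with k>1 has mode (k−1)θ, so θ = 503/(k−1).
Need P(X < 826) = 0.9 with θ tied to k this way. Start at k = 2, θ = 503: P(X<826) ≈ 0.489.
Too low — raise k to concentrate. Iterating converges to k ≈ 8.66.
Then θ = 503/(8.66−1) ≈ 65.6.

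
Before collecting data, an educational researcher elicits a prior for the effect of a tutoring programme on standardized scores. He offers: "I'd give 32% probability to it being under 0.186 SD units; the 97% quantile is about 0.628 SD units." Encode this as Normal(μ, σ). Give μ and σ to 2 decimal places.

μ = 0.27, σ = 0.19

For Normal(μ,σ), the p-quantile is μ + z_p·σ. Here z_{0.32} = -0.4677, z_{0.97} = 1.881.
So 0.186 = μ − 0.4677σ and 0.628 = μ + 1.881σ.
Subtracting: σ = (0.628 − 0.186)/(1.881 − (-0.4677)) = 0.19.
Then μ = 0.186 − (-0.4677)·0.19 = 0.27.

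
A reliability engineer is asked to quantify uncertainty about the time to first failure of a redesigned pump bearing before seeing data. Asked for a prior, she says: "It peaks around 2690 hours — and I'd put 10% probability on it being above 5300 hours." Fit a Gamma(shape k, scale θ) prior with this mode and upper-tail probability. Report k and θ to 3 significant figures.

k ≈ 5.17, θ ≈ 646

Gamma(k,θ) with k>1 has mode (k−1)θ, so θ = 2690/(k−1).
Need P(X < 5300) = 0.9 with θ tied to k this way. Start at k = 2, θ = 2690: P(X<5300) ≈ 0.586.
Too low — raise k to concentrate. Iterating converges to k ≈ 5.17.
Then θ = 2690/(5.17−1) ≈ 646.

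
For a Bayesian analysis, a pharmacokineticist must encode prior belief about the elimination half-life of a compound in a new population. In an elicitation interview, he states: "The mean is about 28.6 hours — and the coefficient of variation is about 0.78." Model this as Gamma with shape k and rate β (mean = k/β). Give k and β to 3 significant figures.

For Gamma(k, rate β): mean = k/β, variance = k/β², so CV = 1/√k.
CV = 0.78, hence k = 1/CV² = 1.64.
Then β = k/mean = 1.64/28.6 = 0.0575.

k ≈ 1.64, β ≈ 0.0575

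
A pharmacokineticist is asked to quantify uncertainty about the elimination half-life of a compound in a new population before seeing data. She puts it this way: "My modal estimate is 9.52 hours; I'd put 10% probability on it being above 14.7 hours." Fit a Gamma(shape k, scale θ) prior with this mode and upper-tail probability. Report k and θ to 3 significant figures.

Gamma(k,θ) with k>1 has mode (k−1)θ, so θ = 9.52/(k−1).
Need P(X < 14.7) = 0.9 with θ tied to k this way. Start at k = 2, θ = 9.52: P(X<14.7) ≈ 0.457.
Too low — raise k to concentrate. Iterating converges to k ≈ 10.9.
Then θ = 9.52/(10.9−1) ≈ 0.962.

k ≈ 10.9, θ ≈ 0.962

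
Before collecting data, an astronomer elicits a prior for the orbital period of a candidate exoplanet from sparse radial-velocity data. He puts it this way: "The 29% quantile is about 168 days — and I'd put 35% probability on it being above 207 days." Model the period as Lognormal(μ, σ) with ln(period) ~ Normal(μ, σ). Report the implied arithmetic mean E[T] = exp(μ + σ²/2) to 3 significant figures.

E[T] ≈ 195 days

If T ~ Lognormal(μ,σ) then ln T ~ Normal(μ,σ), so the p-quantile of ln T is μ + z_p·σ.
ln(168) = 5.124 and ln(207) = 5.333; z_{0.29} = -0.5534, z_{0.65} = 0.3853.
σ = (5.333 − 5.124)/(0.3853 − (-0.5534)) = 0.222.
μ = 5.124 − (-0.5534)·0.222 = 5.247.
E[T] = exp(μ + σ²/2) = exp(5.247 + 0.0247) = 195 days.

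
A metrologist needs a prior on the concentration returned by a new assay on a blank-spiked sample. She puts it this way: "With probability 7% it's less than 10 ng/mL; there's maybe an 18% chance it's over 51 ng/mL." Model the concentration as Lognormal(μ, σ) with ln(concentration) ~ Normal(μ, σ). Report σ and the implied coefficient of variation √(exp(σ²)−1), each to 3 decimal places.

σ ≈ 0.681, CV ≈ 0.769

If T ~ Lognormal(μ,σ) then ln T ~ Normal(μ,σ), so the p-quantile of ln T is μ + z_p·σ.
ln(10) = 2.303 and ln(51) = 3.932; z_{0.07} = -1.476, z_{0.82} = 0.9154.
σ = (3.932 − 2.303)/(0.9154 − (-1.476)) = 0.681.
μ = 2.303 − (-1.476)·0.681 = 3.308.
CV = √(exp(σ²)−1) = √(exp(0.4643)−1) = 0.769.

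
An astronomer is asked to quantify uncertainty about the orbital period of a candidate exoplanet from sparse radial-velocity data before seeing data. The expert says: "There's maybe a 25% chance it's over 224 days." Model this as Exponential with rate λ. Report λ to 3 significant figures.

λ ≈ 0.00619

P(T > 224.0) = e^(−λ·224.0) = 0.25, so λ = −ln(0.25)/224.0 = 0.00619.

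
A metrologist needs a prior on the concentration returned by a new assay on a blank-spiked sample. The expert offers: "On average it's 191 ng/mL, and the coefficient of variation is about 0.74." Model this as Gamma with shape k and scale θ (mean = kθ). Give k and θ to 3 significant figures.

k ≈ 1.83, θ ≈ 105

For Gamma(k, scale θ): mean = kθ, variance = kθ², so CV = 1/√k.
CV = 0.74, hence k = 1/CV² = 1.83.
Then θ = mean/k = 191/1.83 = 105.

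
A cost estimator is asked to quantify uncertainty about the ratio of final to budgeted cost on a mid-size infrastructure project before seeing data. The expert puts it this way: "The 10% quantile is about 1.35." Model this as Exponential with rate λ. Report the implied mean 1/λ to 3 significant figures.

P(T < 1.35) = 1 − e^(−λ·1.35) = 0.1, so λ = −ln(1−0.1)/1.35 = −ln(0.9)/1.35 = 0.078.
Mean = 1/λ = 12.8.

mean ≈ 12.8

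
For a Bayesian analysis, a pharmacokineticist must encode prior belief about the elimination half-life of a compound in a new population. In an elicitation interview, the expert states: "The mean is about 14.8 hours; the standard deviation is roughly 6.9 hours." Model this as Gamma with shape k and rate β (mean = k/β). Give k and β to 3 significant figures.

For Gamma(k, rate β): mean = k/β, variance = k/β², so CV = 1/√k.
CV = SD/mean = 6.9/14.8 = 0.4662, hence k = 1/CV² = 4.6.
Then β = k/mean = 4.6/14.8 = 0.311.

k ≈ 4.6, β ≈ 0.311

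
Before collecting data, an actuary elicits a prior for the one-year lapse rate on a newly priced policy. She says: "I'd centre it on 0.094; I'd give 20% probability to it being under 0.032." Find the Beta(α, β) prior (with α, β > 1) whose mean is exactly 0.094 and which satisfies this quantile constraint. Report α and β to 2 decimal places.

α ≈ 1.41, β ≈ 13.60

With mean 0.094 fixed, write α = 0.094s, β = 0.906s where s = α+β.
Need P(θ < 0.032) = 0.2 under Beta(0.094s, 0.906s). Normal approximation: (q−m)/√(m(1−m)/s) ≈ z_{0.2} = -0.842, so s ≈ 0.094·0.906·(-0.842)²/(0.032−0.094)² = 15.7.
At s = 15.7: P(θ<0.032) ≈ 0.191. Adjusting to match 0.2 gives s ≈ 15.01.
So α = 0.094·15.01 ≈ 1.41, β = 0.906·15.01 ≈ 13.60.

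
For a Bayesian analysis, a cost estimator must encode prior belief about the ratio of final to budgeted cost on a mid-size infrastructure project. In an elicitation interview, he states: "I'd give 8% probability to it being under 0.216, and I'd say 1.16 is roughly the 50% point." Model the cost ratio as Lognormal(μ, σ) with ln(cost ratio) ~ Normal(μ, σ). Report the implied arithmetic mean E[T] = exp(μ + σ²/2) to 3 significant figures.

E[T] ≈ 2.37

If T ~ Lognormal(μ,σ) then ln T ~ Normal(μ,σ), so the p-quantile of ln T is μ + z_p·σ.
ln(0.216) = -1.532 and ln(1.16) = 0.1484; z_{0.08} = -1.405, z_{0.5} = 0.
σ = (0.1484 − -1.532)/(0 − (-1.405)) = 1.196.
μ = -1.532 − (-1.405)·1.196 = 0.148.
E[T] = exp(μ + σ²/2) = exp(0.148 + 0.7156) = 2.37.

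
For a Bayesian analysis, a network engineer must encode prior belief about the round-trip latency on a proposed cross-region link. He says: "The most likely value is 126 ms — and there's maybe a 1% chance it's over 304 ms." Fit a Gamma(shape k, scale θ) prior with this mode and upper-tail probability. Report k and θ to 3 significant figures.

k ≈ 7.1, θ ≈ 20.7

Gamma(k,θ) with k>1 has mode (k−1)θ, so θ = 126/(k−1).
Need P(X < 304) = 0.99 with θ tied to k this way. Start at k = 2, θ = 126: P(X<304) ≈ 0.694.
Too low — raise k to concentrate. Iterating converges to k ≈ 7.1.
Then θ = 126/(7.1−1) ≈ 20.7.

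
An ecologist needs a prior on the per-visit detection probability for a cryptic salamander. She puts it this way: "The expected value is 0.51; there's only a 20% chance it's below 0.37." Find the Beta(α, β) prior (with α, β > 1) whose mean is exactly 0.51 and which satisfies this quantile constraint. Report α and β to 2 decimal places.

With mean 0.51 fixed, write α = 0.51s, β = 0.49s where s = α+β.
Need P(θ < 0.37) = 0.2 under Beta(0.51s, 0.49s). Normal approximation: (q−m)/√(m(1−m)/s) ≈ z_{0.2} = -0.842, so s ≈ 0.51·0.49·(-0.842)²/(0.37−0.51)² = 9.0.
At s = 9.0: P(θ<0.37) ≈ 0.201. Adjusting to match 0.2 gives s ≈ 9.13.
So α = 0.51·9.13 ≈ 4.66, β = 0.49·9.13 ≈ 4.47.

α ≈ 4.66, β ≈ 4.47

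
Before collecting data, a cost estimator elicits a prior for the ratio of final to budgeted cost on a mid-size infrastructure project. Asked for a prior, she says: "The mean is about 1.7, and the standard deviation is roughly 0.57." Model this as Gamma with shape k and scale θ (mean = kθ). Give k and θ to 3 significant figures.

For Gamma(k, scale θ): mean = kθ, variance = kθ², so CV = 1/√k.
CV = SD/mean = 0.57/1.7 = 0.3353, hence k = 1/CV² = 8.9.
Then θ = mean/k = 1.7/8.9 = 0.191.

k ≈ 8.9, θ ≈ 0.191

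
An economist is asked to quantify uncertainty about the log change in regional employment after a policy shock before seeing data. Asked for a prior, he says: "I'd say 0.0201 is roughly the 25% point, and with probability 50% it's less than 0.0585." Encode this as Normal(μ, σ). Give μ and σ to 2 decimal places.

μ = 0.06, σ = 0.06

The p-quantile of Normal(μ,σ) is μ + z_p·σ, with z_{0.25} = -0.6745 and z_{0.5} = 0.
Eliminate σ: μ = (z₂·x₁ − z₁·x₂)/(z₂ − z₁) = (0·0.0201 − (-0.6745)·0.0585)/0.6745 = 0.06.
Then σ = (x₂ − x₁)/(z₂ − z₁) = (0.0585 − 0.0201)/0.6745 = 0.06.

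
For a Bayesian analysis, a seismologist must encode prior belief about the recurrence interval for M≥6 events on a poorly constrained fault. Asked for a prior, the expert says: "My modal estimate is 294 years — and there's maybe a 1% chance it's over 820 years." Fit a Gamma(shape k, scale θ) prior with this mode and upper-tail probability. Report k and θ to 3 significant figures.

k ≈ 5.35, θ ≈ 67.5

Gamma(k,θ) with k>1 has mode (k−1)θ, so θ = 294/(k−1).
Need P(X < 820) = 0.99 with θ tied to k this way. Start at k = 2, θ = 294: P(X<820) ≈ 0.767.
Too low — raise k to concentrate. Iterating converges to k ≈ 5.35.
Then θ = 294/(5.35−1) ≈ 67.5.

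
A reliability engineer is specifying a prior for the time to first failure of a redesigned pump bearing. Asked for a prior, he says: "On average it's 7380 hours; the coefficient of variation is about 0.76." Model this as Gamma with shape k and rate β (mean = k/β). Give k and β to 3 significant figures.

k ≈ 1.73, β ≈ 0.000235

For Gamma(k, rate β): mean = k/β, variance = k/β², so CV = 1/√k.
CV = 0.76, hence k = 1/CV² = 1.73.
Then β = k/mean = 1.73/7380 = 0.000235.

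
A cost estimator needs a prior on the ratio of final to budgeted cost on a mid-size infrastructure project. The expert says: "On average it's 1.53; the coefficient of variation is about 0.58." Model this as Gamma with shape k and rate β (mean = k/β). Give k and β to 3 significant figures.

For Gamma(k, rate β): mean = k/β, variance = k/β², so CV = 1/√k.
CV = 0.58, hence k = 1/CV² = 2.97.
Then β = k/mean = 2.97/1.53 = 1.94.

k ≈ 2.97, β ≈ 1.94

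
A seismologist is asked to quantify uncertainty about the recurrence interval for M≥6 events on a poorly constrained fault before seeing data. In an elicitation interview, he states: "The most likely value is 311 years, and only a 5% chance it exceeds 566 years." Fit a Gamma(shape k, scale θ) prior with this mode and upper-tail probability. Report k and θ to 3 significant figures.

k ≈ 8.77, θ ≈ 40

Gamma(k,θ) with k>1 has mode (k−1)θ, so θ = 311/(k−1).
Need P(X < 566) = 0.95 with θ tied to k this way. Start at k = 2, θ = 311: P(X<566) ≈ 0.543.
Too low — raise k to concentrate. Iterating converges to k ≈ 8.77.
Then θ = 311/(8.77−1) ≈ 40.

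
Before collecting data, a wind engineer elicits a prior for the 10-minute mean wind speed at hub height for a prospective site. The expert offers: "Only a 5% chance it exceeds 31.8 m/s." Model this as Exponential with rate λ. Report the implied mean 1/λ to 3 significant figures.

mean ≈ 10.6 m/s

P(T > 31.8) = e^(−λ·31.8) = 0.05, so λ = −ln(0.05)/31.8 = 0.0942.
Mean = 1/λ = 10.6 m/s.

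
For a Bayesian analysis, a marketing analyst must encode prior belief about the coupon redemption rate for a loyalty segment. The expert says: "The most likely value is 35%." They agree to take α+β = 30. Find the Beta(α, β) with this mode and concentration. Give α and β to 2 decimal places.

For α,β > 1 the Beta mode is (α−1)/(α+β−2). With α+β = 30, the mode is (α−1)/28.
Set (α−1)/28 = 0.35 → α = 1 + 0.35·28 = 10.80.
β = 30 − α = 19.20.

α = 10.80, β = 19.20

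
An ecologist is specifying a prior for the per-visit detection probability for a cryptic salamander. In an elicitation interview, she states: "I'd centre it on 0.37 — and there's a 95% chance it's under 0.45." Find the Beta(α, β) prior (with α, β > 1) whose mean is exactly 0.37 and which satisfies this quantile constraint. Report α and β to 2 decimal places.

With mean 0.37 fixed, write α = 0.37s, β = 0.63s where s = α+β.
Need P(θ < 0.45) = 0.95 under Beta(0.37s, 0.63s). Normal approximation: (q−m)/√(m(1−m)/s) ≈ z_{0.95} = 1.64, so s ≈ 0.37·0.63·(1.64)²/(0.45−0.37)² = 98.5.
At s = 98.5: P(θ<0.45) ≈ 0.948. Adjusting to match 0.95 gives s ≈ 101.32.
So α = 0.37·101.32 ≈ 37.49, β = 0.63·101.32 ≈ 63.83.

α ≈ 37.49, β ≈ 63.83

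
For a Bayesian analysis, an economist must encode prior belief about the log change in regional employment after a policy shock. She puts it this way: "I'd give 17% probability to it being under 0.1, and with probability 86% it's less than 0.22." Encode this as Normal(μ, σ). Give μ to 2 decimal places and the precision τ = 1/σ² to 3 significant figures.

For Normal(μ,σ), the p-quantile is μ + z_p·σ. Here z_{0.17} = -0.9542, z_{0.86} = 1.08.
So 0.1 = μ − 0.9542σ and 0.22 = μ + 1.08σ.
Subtracting: σ = (0.22 − 0.1)/(1.08 − (-0.9542)) = 0.06.
Then μ = 0.1 − (-0.9542)·0.06 = 0.16.
Precision τ = 1/σ² = 1/0.05898² = 287.

μ = 0.16, τ = 287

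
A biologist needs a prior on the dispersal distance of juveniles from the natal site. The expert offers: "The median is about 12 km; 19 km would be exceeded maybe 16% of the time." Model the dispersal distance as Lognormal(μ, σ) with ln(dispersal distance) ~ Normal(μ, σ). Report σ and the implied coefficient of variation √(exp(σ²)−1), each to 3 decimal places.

If T ~ Lognormal(μ,σ) then ln T ~ Normal(μ,σ), so the p-quantile of ln T is μ + z_p·σ.
ln(12) = 2.485 and ln(19) = 2.944; z_{0.5} = 0, z_{0.84} = 0.9945.
σ = (2.944 − 2.485)/(0.9945 − (0)) = 0.462.
μ = 2.485 − (0)·0.462 = 2.485.
CV = √(exp(σ²)−1) = √(exp(0.2135)−1) = 0.488.

σ ≈ 0.462, CV ≈ 0.488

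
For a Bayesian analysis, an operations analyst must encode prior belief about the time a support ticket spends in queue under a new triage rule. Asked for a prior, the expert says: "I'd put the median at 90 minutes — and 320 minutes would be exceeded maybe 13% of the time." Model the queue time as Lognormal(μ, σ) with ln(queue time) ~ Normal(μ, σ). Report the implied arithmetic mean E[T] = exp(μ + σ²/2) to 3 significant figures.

If T ~ Lognormal(μ,σ) then ln T ~ Normal(μ,σ), so the p-quantile of ln T is μ + z_p·σ.
ln(90) = 4.5 and ln(320) = 5.768; z_{0.5} = 0, z_{0.87} = 1.126.
σ = (5.768 − 4.5)/(1.126 − (0)) = 1.126.
μ = 4.5 − (0)·1.126 = 4.500.
E[T] = exp(μ + σ²/2) = exp(4.500 + 0.6341) = 170 minutes.

E[T] ≈ 170 minutes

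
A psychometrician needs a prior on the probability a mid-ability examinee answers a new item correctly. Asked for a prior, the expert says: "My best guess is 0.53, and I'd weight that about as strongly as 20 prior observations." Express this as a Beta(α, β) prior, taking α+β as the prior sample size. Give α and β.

Under the effective-sample-size interpretation, Beta(α, β) has prior mean α/(α+β) and prior sample size α+β.
So α+β = 20 and α/(α+β) = 0.53, giving α = 0.53·20 = 10.6 and β = 20 − 10.6 = 9.4.

α = 10.6, β = 9.4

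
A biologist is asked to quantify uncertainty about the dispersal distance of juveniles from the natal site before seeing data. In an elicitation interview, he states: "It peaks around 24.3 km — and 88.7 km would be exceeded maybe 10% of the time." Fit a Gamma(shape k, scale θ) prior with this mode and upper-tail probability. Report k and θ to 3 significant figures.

Gamma(k,θ) with k>1 has mode (k−1)θ, so θ = 24.3/(k−1).
Need P(X < 88.7) = 0.9 with θ tied to k this way. Start at k = 2, θ = 24.3: P(X<88.7) ≈ 0.879.
Too low — raise k to concentrate. Iterating converges to k ≈ 2.11.
Then θ = 24.3/(2.11−1) ≈ 21.9.

k ≈ 2.11, θ ≈ 21.9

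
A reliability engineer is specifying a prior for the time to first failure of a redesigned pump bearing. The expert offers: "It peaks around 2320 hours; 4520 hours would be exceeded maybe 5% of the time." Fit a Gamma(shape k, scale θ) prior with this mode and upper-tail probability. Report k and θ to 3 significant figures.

Gamma(k,θ) with k>1 has mode (k−1)θ, so θ = 2320/(k−1).
Need P(X < 4520) = 0.95 with θ tied to k this way. Start at k = 2, θ = 2320: P(X<4520) ≈ 0.580.
Too low — raise k to concentrate. Iterating converges to k ≈ 7.24.
Then θ = 2320/(7.24−1) ≈ 372.

k ≈ 7.24, θ ≈ 372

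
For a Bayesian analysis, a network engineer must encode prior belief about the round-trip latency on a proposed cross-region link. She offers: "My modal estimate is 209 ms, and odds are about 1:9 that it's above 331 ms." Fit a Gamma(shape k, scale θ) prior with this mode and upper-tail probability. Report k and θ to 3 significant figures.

k ≈ 9.87, θ ≈ 23.6

Gamma(k,θ) with k>1 has mode (k−1)θ, so θ = 209/(k−1).
Need P(X < 331) = 0.9 with θ tied to k this way. Start at k = 2, θ = 209: P(X<331) ≈ 0.470.
Too low — raise k to concentrate. Iterating converges to k ≈ 9.87.
Then θ = 209/(9.87−1) ≈ 23.6.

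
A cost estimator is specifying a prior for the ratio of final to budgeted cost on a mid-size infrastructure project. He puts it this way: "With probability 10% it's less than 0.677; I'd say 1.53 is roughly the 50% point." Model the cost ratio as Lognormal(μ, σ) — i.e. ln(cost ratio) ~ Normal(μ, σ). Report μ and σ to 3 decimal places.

If T ~ Lognormal(μ,σ) then ln T ~ Normal(μ,σ), so the p-quantile of ln T is μ + z_p·σ.
ln(0.677) = -0.3901 and ln(1.53) = 0.4253; z_{0.1} = -1.282, z_{0.5} = 0.
σ = (0.4253 − -0.3901)/(0 − (-1.282)) = 0.636.
μ = -0.3901 − (-1.282)·0.636 = 0.425.

μ ≈ 0.425, σ ≈ 0.636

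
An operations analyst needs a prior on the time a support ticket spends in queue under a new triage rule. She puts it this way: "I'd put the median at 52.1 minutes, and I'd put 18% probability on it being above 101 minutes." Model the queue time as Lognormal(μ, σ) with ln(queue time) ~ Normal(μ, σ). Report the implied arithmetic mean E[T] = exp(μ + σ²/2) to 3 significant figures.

E[T] ≈ 67.7 minutes

If T ~ Lognormal(μ,σ) then ln T ~ Normal(μ,σ), so the p-quantile of ln T is μ + z_p·σ.
ln(52.1) = 3.953 and ln(101) = 4.615; z_{0.5} = 0, z_{0.82} = 0.9154.
σ = (4.615 − 3.953)/(0.9154 − (0)) = 0.723.
μ = 3.953 − (0)·0.723 = 3.953.
E[T] = exp(μ + σ²/2) = exp(3.953 + 0.2615) = 67.7 minutes.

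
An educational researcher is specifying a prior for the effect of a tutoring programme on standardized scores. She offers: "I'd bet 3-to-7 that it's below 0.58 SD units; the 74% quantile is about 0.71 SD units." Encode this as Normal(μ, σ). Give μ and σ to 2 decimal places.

The p-quantile of Normal(μ,σ) is μ + z_p·σ, with z_{0.3} = -0.5244 and z_{0.74} = 0.6433.
Eliminate σ: μ = (z₂·x₁ − z₁·x₂)/(z₂ − z₁) = (0.6433·0.58 − (-0.5244)·0.71)/1.168 = 0.64.
Then σ = (x₂ − x₁)/(z₂ − z₁) = (0.71 − 0.58)/1.168 = 0.11.

μ = 0.64, σ = 0.11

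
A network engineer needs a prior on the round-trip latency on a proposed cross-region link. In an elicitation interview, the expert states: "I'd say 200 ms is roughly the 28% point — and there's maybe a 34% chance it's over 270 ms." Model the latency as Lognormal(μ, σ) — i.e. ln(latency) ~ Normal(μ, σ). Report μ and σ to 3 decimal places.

If T ~ Lognormal(μ,σ) then ln T ~ Normal(μ,σ), so the p-quantile of ln T is μ + z_p·σ.
ln(200) = 5.298 and ln(270) = 5.598; z_{0.28} = -0.5828, z_{0.66} = 0.4125.
σ = (5.598 − 5.298)/(0.4125 − (-0.5828)) = 0.302.
μ = 5.298 − (-0.5828)·0.302 = 5.474.

μ ≈ 5.474, σ ≈ 0.302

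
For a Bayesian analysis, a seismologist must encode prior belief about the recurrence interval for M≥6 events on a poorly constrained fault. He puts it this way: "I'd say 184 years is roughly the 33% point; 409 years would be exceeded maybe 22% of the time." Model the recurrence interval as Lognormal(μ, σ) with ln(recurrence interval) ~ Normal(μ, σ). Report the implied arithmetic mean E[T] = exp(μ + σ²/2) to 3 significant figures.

E[T] ≈ 306 years

If T ~ Lognormal(μ,σ) then ln T ~ Normal(μ,σ), so the p-quantile of ln T is μ + z_p·σ.
ln(184) = 5.215 and ln(409) = 6.014; z_{0.33} = -0.4399, z_{0.78} = 0.7722.
σ = (6.014 − 5.215)/(0.7722 − (-0.4399)) = 0.659.
μ = 5.215 − (-0.4399)·0.659 = 5.505.
E[T] = exp(μ + σ²/2) = exp(5.505 + 0.2171) = 306 years.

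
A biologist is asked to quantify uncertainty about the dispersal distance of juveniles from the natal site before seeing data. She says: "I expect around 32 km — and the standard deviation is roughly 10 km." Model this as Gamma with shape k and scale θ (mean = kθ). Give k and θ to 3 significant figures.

For Gamma(k, scale θ): mean = kθ, variance = kθ², so CV = 1/√k.
CV = SD/mean = 10/32 = 0.3125, hence k = 1/CV² = 10.2.
Then θ = mean/k = 32/10.2 = 3.12.

k ≈ 10.2, θ ≈ 3.12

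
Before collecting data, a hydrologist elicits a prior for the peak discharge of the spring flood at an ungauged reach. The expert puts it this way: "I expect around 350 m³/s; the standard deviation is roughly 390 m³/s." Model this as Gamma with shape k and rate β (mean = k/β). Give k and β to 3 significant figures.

k ≈ 0.805, β ≈ 0.0023

For Gamma(k, rate β): mean = k/β, variance = k/β², so CV = 1/√k.
CV = SD/mean = 390/350 = 1.114, hence k = 1/CV² = 0.805.
Then β = k/mean = 0.805/350 = 0.0023.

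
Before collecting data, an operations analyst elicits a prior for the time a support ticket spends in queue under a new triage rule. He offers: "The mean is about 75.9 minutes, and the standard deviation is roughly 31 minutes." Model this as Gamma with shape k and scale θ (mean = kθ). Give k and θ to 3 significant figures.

For Gamma(k, scale θ): mean = kθ, variance = kθ², so CV = 1/√k.
CV = SD/mean = 31/75.9 = 0.4084, hence k = 1/CV² = 5.99.
Then θ = mean/k = 75.9/5.99 = 12.7.

k ≈ 5.99, θ ≈ 12.7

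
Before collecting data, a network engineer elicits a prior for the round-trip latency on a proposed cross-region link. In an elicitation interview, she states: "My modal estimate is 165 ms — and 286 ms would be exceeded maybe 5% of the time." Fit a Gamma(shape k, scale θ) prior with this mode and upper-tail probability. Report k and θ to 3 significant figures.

Gamma(k,θ) with k>1 has mode (k−1)θ, so θ = 165/(k−1).
Need P(X < 286) = 0.95 with θ tied to k this way. Start at k = 2, θ = 165: P(X<286) ≈ 0.517.
Too low — raise k to concentrate. Iterating converges to k ≈ 10.2.
Then θ = 165/(10.2−1) ≈ 17.9.

k ≈ 10.2, θ ≈ 17.9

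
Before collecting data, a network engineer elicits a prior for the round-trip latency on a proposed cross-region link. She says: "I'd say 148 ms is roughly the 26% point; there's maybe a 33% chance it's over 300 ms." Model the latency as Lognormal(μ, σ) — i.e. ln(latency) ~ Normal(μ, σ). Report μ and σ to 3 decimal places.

μ ≈ 5.417, σ ≈ 0.652

If T ~ Lognormal(μ,σ) then ln T ~ Normal(μ,σ), so the p-quantile of ln T is μ + z_p·σ.
ln(148) = 4.997 and ln(300) = 5.704; z_{0.26} = -0.6433, z_{0.67} = 0.4399.
σ = (5.704 − 4.997)/(0.4399 − (-0.6433)) = 0.652.
μ = 4.997 − (-0.6433)·0.652 = 5.417.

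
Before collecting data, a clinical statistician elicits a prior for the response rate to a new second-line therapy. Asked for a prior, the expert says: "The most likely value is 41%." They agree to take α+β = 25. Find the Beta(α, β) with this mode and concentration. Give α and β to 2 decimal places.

α = 10.43, β = 14.57

For α,β > 1 the Beta mode is (α−1)/(α+β−2). With α+β = 25, the mode is (α−1)/23.
Set (α−1)/23 = 0.41 → α = 1 + 0.41·23 = 10.43.
β = 25 − α = 14.57.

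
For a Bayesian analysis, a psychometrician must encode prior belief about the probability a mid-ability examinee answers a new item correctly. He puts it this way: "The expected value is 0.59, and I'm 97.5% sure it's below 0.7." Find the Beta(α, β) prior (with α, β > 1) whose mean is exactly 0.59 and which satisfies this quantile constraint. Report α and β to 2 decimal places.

α ≈ 42.56, β ≈ 29.57

With mean 0.59 fixed, write α = 0.59s, β = 0.41s where s = α+β.
Need P(θ < 0.7) = 0.975 under Beta(0.59s, 0.41s). Normal approximation: (q−m)/√(m(1−m)/s) ≈ z_{0.975} = 1.96, so s ≈ 0.59·0.41·(1.96)²/(0.7−0.59)² = 76.8.
At s = 76.8: P(θ<0.7) ≈ 0.978. Adjusting to match 0.975 gives s ≈ 72.13.
So α = 0.59·72.13 ≈ 42.56, β = 0.41·72.13 ≈ 29.57.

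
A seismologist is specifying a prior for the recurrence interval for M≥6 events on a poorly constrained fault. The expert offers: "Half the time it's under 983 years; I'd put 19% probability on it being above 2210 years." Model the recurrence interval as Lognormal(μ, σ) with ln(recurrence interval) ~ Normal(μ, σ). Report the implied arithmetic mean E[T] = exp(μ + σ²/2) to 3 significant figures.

If T ~ Lognormal(μ,σ) then ln T ~ Normal(μ,σ), so the p-quantile of ln T is μ + z_p·σ.
ln(983) = 6.891 and ln(2210) = 7.701; z_{0.5} = 0, z_{0.81} = 0.8779.
σ = (7.701 − 6.891)/(0.8779 − (0)) = 0.923.
μ = 6.891 − (0)·0.923 = 6.891.
E[T] = exp(μ + σ²/2) = exp(6.891 + 0.4258) = 1500 years.

E[T] ≈ 1500 years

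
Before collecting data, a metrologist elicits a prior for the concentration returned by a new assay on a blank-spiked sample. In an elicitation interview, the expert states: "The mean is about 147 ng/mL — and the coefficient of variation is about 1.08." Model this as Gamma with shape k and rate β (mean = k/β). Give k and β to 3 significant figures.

k ≈ 0.857, β ≈ 0.00583

For Gamma(k, rate β): mean = k/β, variance = k/β², so CV = 1/√k.
CV = 1.08, hence k = 1/CV² = 0.857.
Then β = k/mean = 0.857/147 = 0.00583.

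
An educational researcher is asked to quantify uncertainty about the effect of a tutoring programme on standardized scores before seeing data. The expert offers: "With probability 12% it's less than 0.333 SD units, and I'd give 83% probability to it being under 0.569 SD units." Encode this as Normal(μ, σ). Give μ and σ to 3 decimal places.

μ = 0.463, σ = 0.111

The p-quantile of Normal(μ,σ) is μ + z_p·σ, with z_{0.12} = -1.175 and z_{0.83} = 0.9542.
Eliminate σ: μ = (z₂·x₁ − z₁·x₂)/(z₂ − z₁) = (0.9542·0.333 − (-1.175)·0.569)/2.129 = 0.463.
Then σ = (x₂ − x₁)/(z₂ − z₁) = (0.569 − 0.333)/2.129 = 0.111.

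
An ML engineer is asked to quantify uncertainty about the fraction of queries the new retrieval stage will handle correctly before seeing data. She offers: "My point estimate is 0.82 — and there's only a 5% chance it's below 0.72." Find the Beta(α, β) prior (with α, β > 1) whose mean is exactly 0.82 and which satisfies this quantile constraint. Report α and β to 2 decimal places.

With mean 0.82 fixed, write α = 0.82s, β = 0.18s where s = α+β.
Need P(θ < 0.72) = 0.05 under Beta(0.82s, 0.18s). Normal approximation: (q−m)/√(m(1−m)/s) ≈ z_{0.05} = -1.64, so s ≈ 0.82·0.18·(-1.64)²/(0.72−0.82)² = 39.9.
At s = 39.9: P(θ<0.72) ≈ 0.061. Adjusting to match 0.05 gives s ≈ 45.67.
So α = 0.82·45.67 ≈ 37.45, β = 0.18·45.67 ≈ 8.22.

α ≈ 37.45, β ≈ 8.22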